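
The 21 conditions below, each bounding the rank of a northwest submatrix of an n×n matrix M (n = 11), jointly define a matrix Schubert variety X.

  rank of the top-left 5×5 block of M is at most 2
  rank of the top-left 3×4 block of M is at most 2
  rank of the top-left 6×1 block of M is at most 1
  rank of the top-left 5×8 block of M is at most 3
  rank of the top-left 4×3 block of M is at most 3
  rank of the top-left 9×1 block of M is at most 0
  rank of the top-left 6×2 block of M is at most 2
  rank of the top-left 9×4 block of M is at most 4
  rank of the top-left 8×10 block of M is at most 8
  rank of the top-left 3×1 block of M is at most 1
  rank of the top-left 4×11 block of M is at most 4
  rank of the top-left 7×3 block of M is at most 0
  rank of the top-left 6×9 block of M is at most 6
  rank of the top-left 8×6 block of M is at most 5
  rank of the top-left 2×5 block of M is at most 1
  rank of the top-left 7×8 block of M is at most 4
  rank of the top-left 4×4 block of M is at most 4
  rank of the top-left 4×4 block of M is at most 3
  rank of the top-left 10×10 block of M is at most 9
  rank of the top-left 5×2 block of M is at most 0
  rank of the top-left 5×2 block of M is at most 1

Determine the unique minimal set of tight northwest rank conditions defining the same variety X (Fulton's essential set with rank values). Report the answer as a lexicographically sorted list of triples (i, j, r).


Propagating the 21 rank bounds to every northwest block:

  i=1: 0 | 0 | 0 | 1 | 1 | 1 | 1 | 1 | 1 | 1 | 1
  i=2: 0 | 0 | 0 | 1 | 1 | 2 | 2 | 2 | 2 | 2 | 2
  i=3: 0 | 0 | 0 | 1 | 2 | 3 | 3 | 3 | 3 | 3 | 3
  i=4: 0 | 0 | 0 | 1 | 2 | 3 | 3 | 3 | 4 | 4 | 4
  i=5: 0 | 0 | 0 | 1 | 2 | 3 | 3 | 3 | 4 | 5 | 5
  i=6: 0 | 0 | 0 | 1 | 2 | 3 | 4 | 4 | 5 | 6 | 6
  i=7: 0 | 0 | 0 | 1 | 2 | 3 | 4 | 4 | 5 | 6 | 7
  i=8: 0 | 1 | 1 | 2 | 3 | 4 | 5 | 5 | 6 | 7 | 8
  i=9: 0 | 1 | 2 | 3 | 4 | 5 | 6 | 6 | 7 | 8 | 9
  i=10: 1 | 2 | 3 | 4 | 5 | 6 | 7 | 7 | 8 | 9 | 10
  i=11: 1 | 2 | 3 | 4 | 5 | 6 | 7 | 8 | 9 | 10 | 11

second differences of R give the permutation w = (4, 6, 5, 9, 10, 7, 11, 2, 3, 1, 8).

Rothe diagram D(w) (29 cells), 5 SE-corners (essential conditions):

[(2, 5, 1), (5, 8, 3), (7, 3, 0), (7, 8, 4), (9, 1, 0)]


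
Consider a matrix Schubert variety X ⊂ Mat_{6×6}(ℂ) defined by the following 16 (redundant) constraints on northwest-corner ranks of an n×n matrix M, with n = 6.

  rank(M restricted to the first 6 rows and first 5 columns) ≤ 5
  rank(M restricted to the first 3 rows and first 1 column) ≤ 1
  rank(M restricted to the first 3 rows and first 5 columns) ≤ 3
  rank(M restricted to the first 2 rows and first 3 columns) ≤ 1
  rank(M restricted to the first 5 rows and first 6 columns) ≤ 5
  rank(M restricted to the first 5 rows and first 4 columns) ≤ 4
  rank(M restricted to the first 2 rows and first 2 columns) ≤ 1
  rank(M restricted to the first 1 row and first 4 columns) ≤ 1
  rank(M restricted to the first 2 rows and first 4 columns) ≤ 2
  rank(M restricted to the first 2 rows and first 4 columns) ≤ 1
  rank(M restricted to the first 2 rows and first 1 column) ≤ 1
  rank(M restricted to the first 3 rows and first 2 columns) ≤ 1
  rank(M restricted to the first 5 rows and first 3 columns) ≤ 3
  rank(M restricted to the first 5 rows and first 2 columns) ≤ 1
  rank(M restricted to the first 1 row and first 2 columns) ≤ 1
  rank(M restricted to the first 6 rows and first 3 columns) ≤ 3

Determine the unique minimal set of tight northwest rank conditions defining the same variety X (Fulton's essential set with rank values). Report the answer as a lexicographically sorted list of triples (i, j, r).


The tightest implied rank at each (i,j), from the 16 conditions:

  1 1 1 1 1 1
  1 1 1 1 2 2
  1 1 2 2 3 3
  1 1 2 3 4 4
  1 1 2 3 4 5
  1 2 3 4 5 6

second differences of R give the permutation w = (1, 5, 3, 4, 6, 2).

2 SE-corners of the 6-cell Rothe diagram give Ess(w):

[(2, 4, 1), (5, 2, 1)]


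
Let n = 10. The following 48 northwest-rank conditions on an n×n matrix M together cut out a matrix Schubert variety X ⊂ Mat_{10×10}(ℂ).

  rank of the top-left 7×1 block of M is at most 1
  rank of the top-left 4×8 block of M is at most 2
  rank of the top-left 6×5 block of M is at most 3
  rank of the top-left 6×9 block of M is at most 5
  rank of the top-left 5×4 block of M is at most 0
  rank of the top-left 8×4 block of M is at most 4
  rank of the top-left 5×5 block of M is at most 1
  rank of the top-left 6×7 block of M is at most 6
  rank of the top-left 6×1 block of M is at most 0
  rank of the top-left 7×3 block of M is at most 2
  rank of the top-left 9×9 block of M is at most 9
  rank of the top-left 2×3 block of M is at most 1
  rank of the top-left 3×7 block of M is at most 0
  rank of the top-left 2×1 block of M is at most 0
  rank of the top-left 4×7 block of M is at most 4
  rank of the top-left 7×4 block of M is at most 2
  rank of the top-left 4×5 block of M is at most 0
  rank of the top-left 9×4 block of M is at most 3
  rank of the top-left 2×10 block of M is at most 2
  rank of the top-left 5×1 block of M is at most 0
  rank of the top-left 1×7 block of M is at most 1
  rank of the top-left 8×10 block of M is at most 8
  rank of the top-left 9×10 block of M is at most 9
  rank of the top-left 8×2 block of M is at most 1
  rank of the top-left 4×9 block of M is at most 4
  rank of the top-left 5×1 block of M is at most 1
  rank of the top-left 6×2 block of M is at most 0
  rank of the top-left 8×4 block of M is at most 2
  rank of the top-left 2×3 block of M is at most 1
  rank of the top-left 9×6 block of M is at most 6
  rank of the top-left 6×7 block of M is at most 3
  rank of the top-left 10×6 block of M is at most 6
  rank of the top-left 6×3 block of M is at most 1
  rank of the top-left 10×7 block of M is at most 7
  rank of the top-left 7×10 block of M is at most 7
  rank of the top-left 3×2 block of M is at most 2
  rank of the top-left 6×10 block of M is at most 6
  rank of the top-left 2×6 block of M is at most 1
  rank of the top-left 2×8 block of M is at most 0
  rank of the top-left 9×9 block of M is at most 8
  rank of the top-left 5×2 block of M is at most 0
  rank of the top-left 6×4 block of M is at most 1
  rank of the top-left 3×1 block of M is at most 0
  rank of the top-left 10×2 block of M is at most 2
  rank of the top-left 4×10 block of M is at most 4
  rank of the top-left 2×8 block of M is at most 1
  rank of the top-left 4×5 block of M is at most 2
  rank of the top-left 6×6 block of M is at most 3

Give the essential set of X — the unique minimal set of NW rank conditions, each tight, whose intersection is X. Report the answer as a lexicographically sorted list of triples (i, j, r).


Reconstructing r_w from the 48 given conditions:

  R[1]: 0 | 0 | 0 | 0 | 0 | 0 | 0 | 0 | 1 | 1
  R[2]: 0 | 0 | 0 | 0 | 0 | 0 | 0 | 0 | 1 | 2
  R[3]: 0 | 0 | 0 | 0 | 0 | 0 | 0 | 1 | 2 | 3
  R[4]: 0 | 0 | 0 | 0 | 0 | 1 | 1 | 2 | 3 | 4
  R[5]: 0 | 0 | 0 | 0 | 1 | 2 | 2 | 3 | 4 | 5
  R[6]: 0 | 0 | 1 | 1 | 2 | 3 | 3 | 4 | 5 | 6
  R[7]: 1 | 1 | 2 | 2 | 3 | 4 | 4 | 5 | 6 | 7
  R[8]: 1 | 1 | 2 | 2 | 3 | 4 | 5 | 6 | 7 | 8
  R[9]: 1 | 2 | 3 | 3 | 4 | 5 | 6 | 7 | 8 | 9
  R[10]: 1 | 2 | 3 | 4 | 5 | 6 | 7 | 8 | 9 | 10

reading off 1-entries of Δ²R: w = (9, 10, 8, 6, 5, 3, 1, 7, 2, 4).

Fulton essential set (7 of the 36 Rothe cells):

[(2, 8, 0), (3, 7, 0), (4, 5, 0), (5, 4, 0), (6, 2, 0), (8, 2, 1), (8, 4, 2)]


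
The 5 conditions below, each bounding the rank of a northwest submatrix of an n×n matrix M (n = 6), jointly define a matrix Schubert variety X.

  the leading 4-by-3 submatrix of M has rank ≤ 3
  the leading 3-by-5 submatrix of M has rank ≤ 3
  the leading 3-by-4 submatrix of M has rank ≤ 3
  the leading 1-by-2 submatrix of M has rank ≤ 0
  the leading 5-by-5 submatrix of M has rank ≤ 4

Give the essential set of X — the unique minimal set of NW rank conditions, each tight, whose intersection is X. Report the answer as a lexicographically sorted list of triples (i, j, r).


Computing R[i][j] = min implied NW-rank bound (n=6, 5 conditions):

  row 1: 0, 0, 1, 1, 1, 1
  row 2: 1, 1, 2, 2, 2, 2
  row 3: 1, 2, 3, 3, 3, 3
  row 4: 1, 2, 3, 4, 4, 4
  row 5: 1, 2, 3, 4, 4, 5
  row 6: 1, 2, 3, 4, 5, 6

so w = (3, 1, 2, 4, 6, 5).

ℓ(w)=3; the 2 essential cells (i,j,r):

[(1, 2, 0), (5, 5, 4)]


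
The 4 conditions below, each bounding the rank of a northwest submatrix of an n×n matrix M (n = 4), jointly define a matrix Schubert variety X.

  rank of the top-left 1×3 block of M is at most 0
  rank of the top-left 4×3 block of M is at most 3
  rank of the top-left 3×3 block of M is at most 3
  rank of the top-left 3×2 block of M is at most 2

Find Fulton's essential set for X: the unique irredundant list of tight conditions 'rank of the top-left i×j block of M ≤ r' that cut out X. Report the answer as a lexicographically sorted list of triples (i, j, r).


The tightest implied rank at each (i,j), from the 4 conditions:

  row 1: 0 0 0 1
  row 2: 1 1 1 2
  row 3: 1 2 2 3
  row 4: 1 2 3 4

hence w(1..4) = (4, 1, 2, 3).

Fulton essential set (1 of the 3 Rothe cells):

[(1, 3, 0)]


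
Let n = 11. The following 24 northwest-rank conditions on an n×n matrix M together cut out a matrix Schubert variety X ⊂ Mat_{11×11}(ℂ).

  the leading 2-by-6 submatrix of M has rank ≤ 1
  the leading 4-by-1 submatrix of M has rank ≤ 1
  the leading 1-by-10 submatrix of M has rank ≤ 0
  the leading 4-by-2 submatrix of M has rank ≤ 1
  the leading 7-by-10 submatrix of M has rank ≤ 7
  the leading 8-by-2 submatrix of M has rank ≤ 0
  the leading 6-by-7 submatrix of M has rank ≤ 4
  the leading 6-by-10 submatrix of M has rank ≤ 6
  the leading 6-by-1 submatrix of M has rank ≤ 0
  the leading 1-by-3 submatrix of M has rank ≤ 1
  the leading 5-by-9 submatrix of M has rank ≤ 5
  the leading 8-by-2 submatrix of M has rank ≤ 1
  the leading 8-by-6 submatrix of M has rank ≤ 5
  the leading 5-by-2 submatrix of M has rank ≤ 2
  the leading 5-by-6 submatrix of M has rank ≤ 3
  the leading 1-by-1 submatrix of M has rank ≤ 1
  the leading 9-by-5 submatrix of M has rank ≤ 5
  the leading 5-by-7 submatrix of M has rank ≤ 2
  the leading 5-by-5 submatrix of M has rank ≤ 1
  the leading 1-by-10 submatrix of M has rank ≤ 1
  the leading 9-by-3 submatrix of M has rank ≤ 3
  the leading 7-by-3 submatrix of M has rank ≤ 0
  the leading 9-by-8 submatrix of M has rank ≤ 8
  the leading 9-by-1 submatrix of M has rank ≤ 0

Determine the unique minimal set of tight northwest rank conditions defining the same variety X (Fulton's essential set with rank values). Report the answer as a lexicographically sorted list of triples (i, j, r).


Rank table r_w(11×11) implied by the 24 constraints:

  0  0  0  0  0  0  0  0  0  0  1
  0  0  0  1  1  1  1  1  1  1  2
  0  0  0  1  1  2  2  2  2  2  3
  0  0  0  1  1  2  2  3  3  3  4
  0  0  0  1  1  2  2  3  4  4  5
  0  0  0  1  2  3  3  4  5  5  6
  0  0  0  1  2  3  4  5  6  6  7
  0  0  1  2  3  4  5  6  7  7  8
  0  1  2  3  4  5  6  7  8  8  9
  1  2  3  4  5  6  7  8  9  9  10
  1  2  3  4  5  6  7  8  9  10  11

so w = (11, 4, 6, 8, 9, 5, 7, 3, 2, 1, 10).

6 SE-corners of the 36-cell Rothe diagram give Ess(w):

[(1, 10, 0), (5, 5, 1), (5, 7, 2), (7, 3, 0), (8, 2, 0), (9, 1, 0)]


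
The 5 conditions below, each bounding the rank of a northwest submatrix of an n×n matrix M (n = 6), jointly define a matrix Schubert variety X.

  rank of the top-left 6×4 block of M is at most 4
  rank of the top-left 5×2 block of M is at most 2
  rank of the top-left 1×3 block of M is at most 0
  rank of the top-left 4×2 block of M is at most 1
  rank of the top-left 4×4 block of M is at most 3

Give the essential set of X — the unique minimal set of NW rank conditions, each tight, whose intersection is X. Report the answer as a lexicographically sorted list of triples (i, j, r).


Reconstructing r_w from the 5 given conditions:

  i=1: 0  0  0  1  1  1
  i=2: 1  1  1  2  2  2
  i=3: 1  1  2  3  3  3
  i=4: 1  1  2  3  4  4
  i=5: 1  2  3  4  5  5
  i=6: 1  2  3  4  5  6

giving w = (4, 1, 3, 5, 2, 6) via Δ²R.

Rothe diagram D(w) (5 cells), 2 SE-corners (essential conditions):

[(1, 3, 0), (4, 2, 1)]


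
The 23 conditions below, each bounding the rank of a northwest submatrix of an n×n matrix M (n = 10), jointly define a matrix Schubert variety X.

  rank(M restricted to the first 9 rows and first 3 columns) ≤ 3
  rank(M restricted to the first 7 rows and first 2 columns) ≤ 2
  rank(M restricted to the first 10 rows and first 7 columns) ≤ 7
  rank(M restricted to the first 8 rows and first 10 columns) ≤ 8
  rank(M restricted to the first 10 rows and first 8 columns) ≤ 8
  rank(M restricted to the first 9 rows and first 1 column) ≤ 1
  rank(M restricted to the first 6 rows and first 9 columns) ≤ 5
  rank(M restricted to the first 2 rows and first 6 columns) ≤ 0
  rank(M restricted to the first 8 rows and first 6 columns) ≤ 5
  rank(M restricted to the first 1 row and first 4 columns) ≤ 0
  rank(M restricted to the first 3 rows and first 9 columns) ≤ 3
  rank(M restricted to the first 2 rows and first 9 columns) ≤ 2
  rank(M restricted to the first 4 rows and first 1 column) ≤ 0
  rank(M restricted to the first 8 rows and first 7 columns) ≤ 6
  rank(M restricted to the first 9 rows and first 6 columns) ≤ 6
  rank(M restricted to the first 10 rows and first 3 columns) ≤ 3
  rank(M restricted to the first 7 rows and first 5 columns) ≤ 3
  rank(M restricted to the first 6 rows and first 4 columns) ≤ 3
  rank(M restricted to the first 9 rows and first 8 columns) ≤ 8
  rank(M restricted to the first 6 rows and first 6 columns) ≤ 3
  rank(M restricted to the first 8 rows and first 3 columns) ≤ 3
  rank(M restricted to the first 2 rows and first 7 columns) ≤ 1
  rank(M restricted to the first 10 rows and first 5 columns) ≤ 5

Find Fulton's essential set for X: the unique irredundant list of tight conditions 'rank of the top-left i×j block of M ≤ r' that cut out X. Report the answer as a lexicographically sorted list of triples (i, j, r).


Rank table r_w(10×10) implied by the 23 constraints:

  R[1]: 0, 0, 0, 0, 0, 0, 1, 1, 1, 1
  R[2]: 0, 0, 0, 0, 0, 0, 1, 2, 2, 2
  R[3]: 0, 1, 1, 1, 1, 1, 2, 3, 3, 3
  R[4]: 0, 1, 2, 2, 2, 2, 3, 4, 4, 4
  R[5]: 1, 2, 3, 3, 3, 3, 4, 5, 5, 5
  R[6]: 1, 2, 3, 3, 3, 3, 4, 5, 5, 6
  R[7]: 1, 2, 3, 3, 3, 4, 5, 6, 6, 7
  R[8]: 1, 2, 3, 4, 4, 5, 6, 7, 7, 8
  R[9]: 1, 2, 3, 4, 5, 6, 7, 8, 8, 9
  R[10]: 1, 2, 3, 4, 5, 6, 7, 8, 9, 10

reading off 1-entries of Δ²R: w = (7, 8, 2, 3, 1, 10, 6, 4, 5, 9).

ℓ(w)=20; the 5 essential cells (i,j,r):

[(2, 6, 0), (4, 1, 0), (6, 6, 3), (6, 9, 5), (7, 5, 3)]


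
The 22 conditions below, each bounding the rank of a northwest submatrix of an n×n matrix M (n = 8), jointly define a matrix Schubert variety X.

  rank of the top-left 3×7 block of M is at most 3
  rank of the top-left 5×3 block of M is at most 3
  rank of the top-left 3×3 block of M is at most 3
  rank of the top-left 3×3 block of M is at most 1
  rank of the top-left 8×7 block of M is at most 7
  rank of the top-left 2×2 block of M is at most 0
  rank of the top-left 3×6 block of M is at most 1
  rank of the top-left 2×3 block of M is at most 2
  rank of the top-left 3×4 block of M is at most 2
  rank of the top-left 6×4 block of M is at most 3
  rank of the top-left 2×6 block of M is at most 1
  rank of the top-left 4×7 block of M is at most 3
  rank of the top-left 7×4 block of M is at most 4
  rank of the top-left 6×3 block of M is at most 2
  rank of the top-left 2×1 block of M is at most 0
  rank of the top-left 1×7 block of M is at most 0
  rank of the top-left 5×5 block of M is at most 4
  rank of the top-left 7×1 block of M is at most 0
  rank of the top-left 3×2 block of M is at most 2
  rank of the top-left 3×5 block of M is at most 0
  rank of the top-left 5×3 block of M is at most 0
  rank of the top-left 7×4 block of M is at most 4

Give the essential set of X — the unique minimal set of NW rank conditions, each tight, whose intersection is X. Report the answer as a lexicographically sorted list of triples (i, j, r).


Recovering R(i,j) via the rank-extension bound from the 22 conditions:

  R[1]: 0 | 0 | 0 | 0 | 0 | 0 | 0 | 1
  R[2]: 0 | 0 | 0 | 0 | 0 | 1 | 1 | 2
  R[3]: 0 | 0 | 0 | 0 | 0 | 1 | 2 | 3
  R[4]: 0 | 0 | 0 | 1 | 1 | 2 | 3 | 4
  R[5]: 0 | 0 | 0 | 1 | 2 | 3 | 4 | 5
  R[6]: 0 | 1 | 1 | 2 | 3 | 4 | 5 | 6
  R[7]: 0 | 1 | 2 | 3 | 4 | 5 | 6 | 7
  R[8]: 1 | 2 | 3 | 4 | 5 | 6 | 7 | 8

hence w(1..8) = (8, 6, 7, 4, 5, 2, 3, 1).

ℓ(w)=25; the 4 essential cells (i,j,r):

[(1, 7, 0), (3, 5, 0), (5, 3, 0), (7, 1, 0)]


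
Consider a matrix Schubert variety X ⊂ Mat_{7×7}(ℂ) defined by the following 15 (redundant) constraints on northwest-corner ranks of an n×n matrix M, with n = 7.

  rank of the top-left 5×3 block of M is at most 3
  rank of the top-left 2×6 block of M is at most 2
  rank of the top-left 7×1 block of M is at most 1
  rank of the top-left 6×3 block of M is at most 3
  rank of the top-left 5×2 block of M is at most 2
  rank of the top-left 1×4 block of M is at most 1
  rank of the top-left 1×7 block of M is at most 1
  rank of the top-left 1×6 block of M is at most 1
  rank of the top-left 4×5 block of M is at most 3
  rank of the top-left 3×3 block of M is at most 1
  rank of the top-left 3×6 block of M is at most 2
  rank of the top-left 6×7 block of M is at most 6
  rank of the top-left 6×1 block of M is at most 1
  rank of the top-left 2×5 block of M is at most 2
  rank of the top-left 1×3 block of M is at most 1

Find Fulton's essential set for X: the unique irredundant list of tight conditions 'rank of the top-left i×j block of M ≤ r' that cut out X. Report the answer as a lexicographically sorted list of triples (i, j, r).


Propagating the 15 rank bounds to every northwest block:

  1 | 1 | 1 | 1 | 1 | 1 | 1
  1 | 1 | 1 | 2 | 2 | 2 | 2
  1 | 1 | 1 | 2 | 2 | 2 | 3
  1 | 2 | 2 | 3 | 3 | 3 | 4
  1 | 2 | 3 | 4 | 4 | 4 | 5
  1 | 2 | 3 | 4 | 5 | 5 | 6
  1 | 2 | 3 | 4 | 5 | 6 | 7

the unique w with this rank table is (1, 4, 7, 2, 3, 5, 6).

Fulton essential set (2 of the 6 Rothe cells):

[(3, 3, 1), (3, 6, 2)]


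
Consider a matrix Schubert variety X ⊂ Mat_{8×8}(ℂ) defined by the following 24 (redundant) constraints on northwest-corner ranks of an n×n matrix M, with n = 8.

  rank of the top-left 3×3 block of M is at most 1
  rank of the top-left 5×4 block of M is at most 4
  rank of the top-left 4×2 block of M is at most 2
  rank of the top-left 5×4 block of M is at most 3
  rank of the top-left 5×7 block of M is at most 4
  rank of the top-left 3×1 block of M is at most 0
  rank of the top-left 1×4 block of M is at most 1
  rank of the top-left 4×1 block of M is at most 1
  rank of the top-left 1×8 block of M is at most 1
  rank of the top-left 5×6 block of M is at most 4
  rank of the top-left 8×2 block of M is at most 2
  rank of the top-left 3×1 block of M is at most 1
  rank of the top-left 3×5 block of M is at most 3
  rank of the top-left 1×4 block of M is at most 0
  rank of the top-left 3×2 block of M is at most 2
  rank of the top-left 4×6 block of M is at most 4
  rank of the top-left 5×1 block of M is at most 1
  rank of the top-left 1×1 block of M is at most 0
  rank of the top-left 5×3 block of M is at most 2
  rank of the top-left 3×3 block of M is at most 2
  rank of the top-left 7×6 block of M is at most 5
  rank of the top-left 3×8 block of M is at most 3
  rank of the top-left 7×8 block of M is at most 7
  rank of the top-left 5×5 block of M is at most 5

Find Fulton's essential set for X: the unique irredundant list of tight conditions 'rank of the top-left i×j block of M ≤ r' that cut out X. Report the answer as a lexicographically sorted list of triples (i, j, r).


Rank table r_w(8×8) implied by the 24 constraints:

  row 1: 0 0 0 0 1 1 1 1
  row 2: 0 1 1 1 2 2 2 2
  row 3: 0 1 1 2 3 3 3 3
  row 4: 1 2 2 3 4 4 4 4
  row 5: 1 2 2 3 4 4 4 5
  row 6: 1 2 3 4 5 5 5 6
  row 7: 1 2 3 4 5 5 6 7
  row 8: 1 2 3 4 5 6 7 8

hence w(1..8) = (5, 2, 4, 1, 8, 3, 7, 6).

Rothe diagram D(w) (11 cells), 6 SE-corners (essential conditions):

[(1, 4, 0), (3, 1, 0), (3, 3, 1), (5, 3, 2), (5, 7, 4), (7, 6, 5)]


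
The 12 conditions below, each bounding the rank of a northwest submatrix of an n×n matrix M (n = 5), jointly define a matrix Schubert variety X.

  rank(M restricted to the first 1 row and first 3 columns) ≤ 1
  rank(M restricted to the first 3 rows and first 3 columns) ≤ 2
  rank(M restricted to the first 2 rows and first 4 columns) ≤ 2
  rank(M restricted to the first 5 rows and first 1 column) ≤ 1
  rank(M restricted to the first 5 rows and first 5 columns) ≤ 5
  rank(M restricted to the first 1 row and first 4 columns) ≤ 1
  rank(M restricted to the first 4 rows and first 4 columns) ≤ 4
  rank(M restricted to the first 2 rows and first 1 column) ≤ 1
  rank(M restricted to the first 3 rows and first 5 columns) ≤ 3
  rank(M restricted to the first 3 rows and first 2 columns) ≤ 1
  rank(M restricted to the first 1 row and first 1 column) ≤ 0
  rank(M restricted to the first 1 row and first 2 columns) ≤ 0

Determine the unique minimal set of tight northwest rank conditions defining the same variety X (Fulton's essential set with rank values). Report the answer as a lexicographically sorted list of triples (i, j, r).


Rank table r_w(5×5) implied by the 12 constraints:

  0  0  1  1  1
  1  1  2  2  2
  1  1  2  3  3
  1  2  3  4  4
  1  2  3  4  5

the unique w with this rank table is (3, 1, 4, 2, 5).

2 SE-corners of the 3-cell Rothe diagram give Ess(w):

[(1, 2, 0), (3, 2, 1)]


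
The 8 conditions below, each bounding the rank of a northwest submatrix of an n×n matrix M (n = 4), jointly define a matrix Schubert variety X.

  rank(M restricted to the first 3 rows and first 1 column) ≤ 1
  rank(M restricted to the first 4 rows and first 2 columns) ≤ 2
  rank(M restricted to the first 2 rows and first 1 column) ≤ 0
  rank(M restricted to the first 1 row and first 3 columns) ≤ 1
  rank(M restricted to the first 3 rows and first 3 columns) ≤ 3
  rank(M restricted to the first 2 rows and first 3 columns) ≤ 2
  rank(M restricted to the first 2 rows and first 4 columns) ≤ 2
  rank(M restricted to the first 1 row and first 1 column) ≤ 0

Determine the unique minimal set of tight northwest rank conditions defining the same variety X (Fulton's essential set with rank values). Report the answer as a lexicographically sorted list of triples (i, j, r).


Rank table r_w(4×4) implied by the 8 constraints:

  row 1: 0, 1, 1, 1
  row 2: 0, 1, 2, 2
  row 3: 1, 2, 3, 3
  row 4: 1, 2, 3, 4

so w = (2, 3, 1, 4).

D(w) has 2 cells with 1 SE-corner; essential set:

[(2, 1, 0)]


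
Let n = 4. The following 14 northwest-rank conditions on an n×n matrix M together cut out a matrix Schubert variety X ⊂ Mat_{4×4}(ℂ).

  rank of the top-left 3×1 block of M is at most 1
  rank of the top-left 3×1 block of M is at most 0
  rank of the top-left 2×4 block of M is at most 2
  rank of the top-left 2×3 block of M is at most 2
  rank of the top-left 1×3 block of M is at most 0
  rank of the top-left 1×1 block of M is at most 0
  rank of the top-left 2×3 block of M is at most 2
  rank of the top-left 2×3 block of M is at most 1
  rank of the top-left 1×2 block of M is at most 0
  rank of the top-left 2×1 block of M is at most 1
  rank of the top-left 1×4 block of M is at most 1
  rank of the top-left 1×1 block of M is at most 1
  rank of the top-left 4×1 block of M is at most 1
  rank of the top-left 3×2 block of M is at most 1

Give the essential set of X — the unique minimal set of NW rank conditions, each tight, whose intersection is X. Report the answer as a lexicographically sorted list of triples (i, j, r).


Rank table r_w(4×4) implied by the 14 constraints:

  0, 0, 0, 1
  0, 1, 1, 2
  0, 1, 2, 3
  1, 2, 3, 4

so w = (4, 2, 3, 1).

ℓ(w)=5; the 2 essential cells (i,j,r):

[(1, 3, 0), (3, 1, 0)]


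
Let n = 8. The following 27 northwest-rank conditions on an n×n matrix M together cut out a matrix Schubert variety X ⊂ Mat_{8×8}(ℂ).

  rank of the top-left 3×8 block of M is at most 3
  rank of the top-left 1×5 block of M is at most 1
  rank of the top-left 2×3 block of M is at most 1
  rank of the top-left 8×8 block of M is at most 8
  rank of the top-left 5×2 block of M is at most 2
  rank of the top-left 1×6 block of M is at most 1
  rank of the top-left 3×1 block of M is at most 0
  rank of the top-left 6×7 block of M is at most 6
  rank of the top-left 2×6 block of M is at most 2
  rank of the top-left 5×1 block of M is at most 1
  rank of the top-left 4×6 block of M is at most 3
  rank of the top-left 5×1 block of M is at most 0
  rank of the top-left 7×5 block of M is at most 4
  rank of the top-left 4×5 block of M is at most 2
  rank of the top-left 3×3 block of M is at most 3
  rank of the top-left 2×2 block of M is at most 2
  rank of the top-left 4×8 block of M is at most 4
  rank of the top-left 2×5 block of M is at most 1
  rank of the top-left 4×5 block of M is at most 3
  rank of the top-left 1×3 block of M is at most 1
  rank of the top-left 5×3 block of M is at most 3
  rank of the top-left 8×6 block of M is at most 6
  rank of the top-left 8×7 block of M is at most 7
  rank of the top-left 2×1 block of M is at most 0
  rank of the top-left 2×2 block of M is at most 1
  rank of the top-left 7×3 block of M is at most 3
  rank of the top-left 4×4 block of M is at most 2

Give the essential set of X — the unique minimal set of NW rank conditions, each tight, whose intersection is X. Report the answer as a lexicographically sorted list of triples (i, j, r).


Reconstructing r_w from the 27 given conditions:

  R[1]: 0  1  1  1  1  1  1  1
  R[2]: 0  1  1  1  1  2  2  2
  R[3]: 0  1  2  2  2  3  3  3
  R[4]: 0  1  2  2  2  3  4  4
  R[5]: 0  1  2  3  3  4  5  5
  R[6]: 1  2  3  4  4  5  6  6
  R[7]: 1  2  3  4  4  5  6  7
  R[8]: 1  2  3  4  5  6  7  8

so w = (2, 6, 3, 7, 4, 1, 8, 5).

ℓ(w)=11; the 4 essential cells (i,j,r):

[(2, 5, 1), (4, 5, 2), (5, 1, 0), (7, 5, 4)]


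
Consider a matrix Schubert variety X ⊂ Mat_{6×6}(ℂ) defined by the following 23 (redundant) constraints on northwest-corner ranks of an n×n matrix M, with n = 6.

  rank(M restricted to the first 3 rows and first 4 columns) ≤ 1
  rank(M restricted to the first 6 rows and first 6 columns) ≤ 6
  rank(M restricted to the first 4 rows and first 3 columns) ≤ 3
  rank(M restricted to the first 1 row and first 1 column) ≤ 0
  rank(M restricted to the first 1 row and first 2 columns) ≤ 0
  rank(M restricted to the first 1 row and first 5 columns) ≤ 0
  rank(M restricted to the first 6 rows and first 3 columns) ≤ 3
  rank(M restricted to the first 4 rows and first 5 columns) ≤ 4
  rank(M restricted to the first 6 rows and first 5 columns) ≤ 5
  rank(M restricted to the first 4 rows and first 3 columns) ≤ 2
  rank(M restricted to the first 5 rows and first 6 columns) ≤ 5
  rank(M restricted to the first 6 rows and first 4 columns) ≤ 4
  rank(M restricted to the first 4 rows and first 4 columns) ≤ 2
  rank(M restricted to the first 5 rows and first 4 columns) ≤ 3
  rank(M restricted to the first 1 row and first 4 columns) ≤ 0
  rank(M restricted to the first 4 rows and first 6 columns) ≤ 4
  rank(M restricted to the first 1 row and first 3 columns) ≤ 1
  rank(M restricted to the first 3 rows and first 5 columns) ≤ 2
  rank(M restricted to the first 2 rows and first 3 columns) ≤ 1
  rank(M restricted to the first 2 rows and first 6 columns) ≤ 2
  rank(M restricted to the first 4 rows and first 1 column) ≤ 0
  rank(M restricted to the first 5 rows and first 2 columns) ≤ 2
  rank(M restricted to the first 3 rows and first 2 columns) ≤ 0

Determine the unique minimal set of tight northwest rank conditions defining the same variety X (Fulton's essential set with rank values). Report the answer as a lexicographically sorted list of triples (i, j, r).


Computing R[i][j] = min implied NW-rank bound (n=6, 23 conditions):

  0 | 0 | 0 | 0 | 0 | 1
  0 | 0 | 1 | 1 | 1 | 2
  0 | 0 | 1 | 1 | 2 | 3
  0 | 1 | 2 | 2 | 3 | 4
  1 | 2 | 3 | 3 | 4 | 5
  1 | 2 | 3 | 4 | 5 | 6

second differences of R give the permutation w = (6, 3, 5, 2, 1, 4).

Fulton essential set (4 of the 11 Rothe cells):

[(1, 5, 0), (3, 2, 0), (3, 4, 1), (4, 1, 0)]


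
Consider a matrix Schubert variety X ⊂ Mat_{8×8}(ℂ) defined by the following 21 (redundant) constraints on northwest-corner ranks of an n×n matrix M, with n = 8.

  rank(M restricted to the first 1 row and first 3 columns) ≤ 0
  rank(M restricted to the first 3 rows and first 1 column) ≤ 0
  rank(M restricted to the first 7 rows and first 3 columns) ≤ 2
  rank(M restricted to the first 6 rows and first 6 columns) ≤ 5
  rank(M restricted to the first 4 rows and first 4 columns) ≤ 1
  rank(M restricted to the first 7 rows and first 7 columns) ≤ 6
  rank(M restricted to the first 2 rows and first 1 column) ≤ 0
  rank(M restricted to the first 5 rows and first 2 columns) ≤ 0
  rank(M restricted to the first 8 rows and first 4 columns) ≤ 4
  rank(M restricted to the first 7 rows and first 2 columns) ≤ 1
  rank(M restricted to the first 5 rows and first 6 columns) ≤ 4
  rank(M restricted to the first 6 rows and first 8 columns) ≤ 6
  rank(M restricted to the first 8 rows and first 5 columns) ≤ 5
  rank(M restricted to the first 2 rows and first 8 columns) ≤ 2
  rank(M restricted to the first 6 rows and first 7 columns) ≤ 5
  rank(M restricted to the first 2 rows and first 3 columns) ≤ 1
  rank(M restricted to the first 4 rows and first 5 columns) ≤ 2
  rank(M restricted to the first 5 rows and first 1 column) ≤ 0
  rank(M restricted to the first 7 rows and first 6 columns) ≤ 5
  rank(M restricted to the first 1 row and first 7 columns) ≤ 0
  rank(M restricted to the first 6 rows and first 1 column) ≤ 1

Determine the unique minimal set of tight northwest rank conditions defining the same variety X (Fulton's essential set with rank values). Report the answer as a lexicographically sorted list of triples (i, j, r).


Reconstructing r_w from the 21 given conditions:

  R[1]: 0 | 0 | 0 | 0 | 0 | 0 | 0 | 1
  R[2]: 0 | 0 | 1 | 1 | 1 | 1 | 1 | 2
  R[3]: 0 | 0 | 1 | 1 | 2 | 2 | 2 | 3
  R[4]: 0 | 0 | 1 | 1 | 2 | 3 | 3 | 4
  R[5]: 0 | 0 | 1 | 2 | 3 | 4 | 4 | 5
  R[6]: 1 | 1 | 2 | 3 | 4 | 5 | 5 | 6
  R[7]: 1 | 1 | 2 | 3 | 4 | 5 | 6 | 7
  R[8]: 1 | 2 | 3 | 4 | 5 | 6 | 7 | 8

the unique w with this rank table is (8, 3, 5, 6, 4, 1, 7, 2).

ℓ(w)=18; the 4 essential cells (i,j,r):

[(1, 7, 0), (4, 4, 1), (5, 2, 0), (7, 2, 1)]


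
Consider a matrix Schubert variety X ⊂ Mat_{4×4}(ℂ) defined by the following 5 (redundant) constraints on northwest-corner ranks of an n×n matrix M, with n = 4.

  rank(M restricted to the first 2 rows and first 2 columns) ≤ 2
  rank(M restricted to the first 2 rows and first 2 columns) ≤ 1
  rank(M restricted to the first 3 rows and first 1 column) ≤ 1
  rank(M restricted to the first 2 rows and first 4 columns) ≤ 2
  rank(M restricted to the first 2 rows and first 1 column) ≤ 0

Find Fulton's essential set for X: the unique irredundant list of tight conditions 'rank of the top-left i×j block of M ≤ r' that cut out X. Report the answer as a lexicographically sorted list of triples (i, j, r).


Rank table r_w(4×4) implied by the 5 constraints:

  0, 1, 1, 1
  0, 1, 2, 2
  1, 2, 3, 3
  1, 2, 3, 4

hence w(1..4) = (2, 3, 1, 4).

|D(w)|=2, |Ess(w)|=1:

[(2, 1, 0)]


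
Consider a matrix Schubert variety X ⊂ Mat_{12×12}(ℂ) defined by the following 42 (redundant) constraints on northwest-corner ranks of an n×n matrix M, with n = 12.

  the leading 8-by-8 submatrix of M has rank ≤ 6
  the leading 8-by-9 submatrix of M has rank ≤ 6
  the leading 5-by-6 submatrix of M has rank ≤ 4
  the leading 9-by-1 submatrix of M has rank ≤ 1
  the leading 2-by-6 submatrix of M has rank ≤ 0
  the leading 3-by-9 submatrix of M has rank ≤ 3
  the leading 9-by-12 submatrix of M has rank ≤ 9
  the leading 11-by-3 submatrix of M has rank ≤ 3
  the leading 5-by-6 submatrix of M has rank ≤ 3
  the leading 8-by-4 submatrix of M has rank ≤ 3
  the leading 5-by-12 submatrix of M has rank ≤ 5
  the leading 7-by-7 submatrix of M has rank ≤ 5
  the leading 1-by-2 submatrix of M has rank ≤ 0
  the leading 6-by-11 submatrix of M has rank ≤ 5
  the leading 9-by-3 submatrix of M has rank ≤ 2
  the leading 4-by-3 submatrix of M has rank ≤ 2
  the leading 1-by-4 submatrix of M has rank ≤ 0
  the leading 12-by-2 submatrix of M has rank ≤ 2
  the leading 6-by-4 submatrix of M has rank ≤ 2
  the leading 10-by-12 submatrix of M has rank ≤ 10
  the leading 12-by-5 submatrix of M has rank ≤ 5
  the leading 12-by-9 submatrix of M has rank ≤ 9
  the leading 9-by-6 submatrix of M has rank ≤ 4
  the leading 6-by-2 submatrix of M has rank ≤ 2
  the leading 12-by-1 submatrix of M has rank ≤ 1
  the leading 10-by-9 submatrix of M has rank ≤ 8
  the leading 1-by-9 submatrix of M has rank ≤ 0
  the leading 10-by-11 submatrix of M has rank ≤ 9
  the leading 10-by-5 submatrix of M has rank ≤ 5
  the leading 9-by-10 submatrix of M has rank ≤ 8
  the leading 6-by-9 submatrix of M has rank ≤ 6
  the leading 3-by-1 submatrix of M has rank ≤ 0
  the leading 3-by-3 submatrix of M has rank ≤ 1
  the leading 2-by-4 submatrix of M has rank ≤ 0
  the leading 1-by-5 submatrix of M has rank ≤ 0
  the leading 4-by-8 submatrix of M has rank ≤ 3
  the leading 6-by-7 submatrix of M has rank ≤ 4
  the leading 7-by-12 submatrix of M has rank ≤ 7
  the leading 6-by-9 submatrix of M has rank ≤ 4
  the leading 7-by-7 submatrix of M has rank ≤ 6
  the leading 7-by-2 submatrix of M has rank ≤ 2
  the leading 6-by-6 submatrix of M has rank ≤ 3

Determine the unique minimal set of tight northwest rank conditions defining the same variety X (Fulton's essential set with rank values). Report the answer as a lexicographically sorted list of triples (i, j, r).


Recovering R(i,j) via the rank-extension bound from the 42 conditions:

  R[1]: 0, 0, 0, 0, 0, 0, 0, 0, 0, 1, 1, 1
  R[2]: 0, 0, 0, 0, 0, 0, 1, 1, 1, 2, 2, 2
  R[3]: 0, 1, 1, 1, 1, 1, 2, 2, 2, 3, 3, 3
  R[4]: 1, 2, 2, 2, 2, 2, 3, 3, 3, 4, 4, 4
  R[5]: 1, 2, 2, 2, 3, 3, 4, 4, 4, 5, 5, 5
  R[6]: 1, 2, 2, 2, 3, 3, 4, 4, 4, 5, 5, 6
  R[7]: 1, 2, 2, 3, 4, 4, 5, 5, 5, 6, 6, 7
  R[8]: 1, 2, 2, 3, 4, 4, 5, 6, 6, 7, 7, 8
  R[9]: 1, 2, 2, 3, 4, 4, 5, 6, 7, 8, 8, 9
  R[10]: 1, 2, 3, 4, 5, 5, 6, 7, 8, 9, 9, 10
  R[11]: 1, 2, 3, 4, 5, 6, 7, 8, 9, 10, 10, 11
  R[12]: 1, 2, 3, 4, 5, 6, 7, 8, 9, 10, 11, 12

so w = (10, 7, 2, 1, 5, 12, 4, 8, 9, 3, 6, 11).

9 SE-corners of the 29-cell Rothe diagram give Ess(w):

[(1, 9, 0), (2, 6, 0), (3, 1, 0), (6, 4, 2), (6, 6, 3), (6, 9, 4), (6, 11, 5), (9, 3, 2), (9, 6, 4)]


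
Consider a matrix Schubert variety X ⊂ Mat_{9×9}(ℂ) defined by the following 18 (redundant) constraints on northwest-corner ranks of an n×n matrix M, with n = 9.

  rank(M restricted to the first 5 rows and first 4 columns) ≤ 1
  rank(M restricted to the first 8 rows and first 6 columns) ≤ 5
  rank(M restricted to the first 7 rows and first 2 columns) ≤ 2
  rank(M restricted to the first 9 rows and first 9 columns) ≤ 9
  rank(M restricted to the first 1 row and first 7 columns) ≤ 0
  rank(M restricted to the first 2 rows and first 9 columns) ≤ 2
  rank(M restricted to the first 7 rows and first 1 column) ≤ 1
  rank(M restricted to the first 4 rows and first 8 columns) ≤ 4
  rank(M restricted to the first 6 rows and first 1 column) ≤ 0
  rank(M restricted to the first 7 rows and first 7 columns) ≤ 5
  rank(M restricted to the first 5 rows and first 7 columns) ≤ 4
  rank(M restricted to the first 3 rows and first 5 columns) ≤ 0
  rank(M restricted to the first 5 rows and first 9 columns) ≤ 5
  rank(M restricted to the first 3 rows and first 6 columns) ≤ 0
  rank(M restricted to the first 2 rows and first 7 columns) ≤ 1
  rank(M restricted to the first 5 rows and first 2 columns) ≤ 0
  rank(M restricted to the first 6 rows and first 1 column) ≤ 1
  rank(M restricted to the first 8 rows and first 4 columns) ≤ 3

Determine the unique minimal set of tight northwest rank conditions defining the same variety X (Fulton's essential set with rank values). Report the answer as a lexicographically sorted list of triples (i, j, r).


Reconstructing r_w from the 18 given conditions:

  row 1: 0  0  0  0  0  0  0  1  1
  row 2: 0  0  0  0  0  0  1  2  2
  row 3: 0  0  0  0  0  0  1  2  3
  row 4: 0  0  1  1  1  1  2  3  4
  row 5: 0  0  1  1  2  2  3  4  5
  row 6: 0  1  2  2  3  3  4  5  6
  row 7: 1  2  3  3  4  4  5  6  7
  row 8: 1  2  3  3  4  5  6  7  8
  row 9: 1  2  3  4  5  6  7  8  9

second differences of R give the permutation w = (8, 7, 9, 3, 5, 2, 1, 6, 4).

|D(w)|=26, |Ess(w)|=6:

[(1, 7, 0), (3, 6, 0), (5, 2, 0), (5, 4, 1), (6, 1, 0), (8, 4, 3)]


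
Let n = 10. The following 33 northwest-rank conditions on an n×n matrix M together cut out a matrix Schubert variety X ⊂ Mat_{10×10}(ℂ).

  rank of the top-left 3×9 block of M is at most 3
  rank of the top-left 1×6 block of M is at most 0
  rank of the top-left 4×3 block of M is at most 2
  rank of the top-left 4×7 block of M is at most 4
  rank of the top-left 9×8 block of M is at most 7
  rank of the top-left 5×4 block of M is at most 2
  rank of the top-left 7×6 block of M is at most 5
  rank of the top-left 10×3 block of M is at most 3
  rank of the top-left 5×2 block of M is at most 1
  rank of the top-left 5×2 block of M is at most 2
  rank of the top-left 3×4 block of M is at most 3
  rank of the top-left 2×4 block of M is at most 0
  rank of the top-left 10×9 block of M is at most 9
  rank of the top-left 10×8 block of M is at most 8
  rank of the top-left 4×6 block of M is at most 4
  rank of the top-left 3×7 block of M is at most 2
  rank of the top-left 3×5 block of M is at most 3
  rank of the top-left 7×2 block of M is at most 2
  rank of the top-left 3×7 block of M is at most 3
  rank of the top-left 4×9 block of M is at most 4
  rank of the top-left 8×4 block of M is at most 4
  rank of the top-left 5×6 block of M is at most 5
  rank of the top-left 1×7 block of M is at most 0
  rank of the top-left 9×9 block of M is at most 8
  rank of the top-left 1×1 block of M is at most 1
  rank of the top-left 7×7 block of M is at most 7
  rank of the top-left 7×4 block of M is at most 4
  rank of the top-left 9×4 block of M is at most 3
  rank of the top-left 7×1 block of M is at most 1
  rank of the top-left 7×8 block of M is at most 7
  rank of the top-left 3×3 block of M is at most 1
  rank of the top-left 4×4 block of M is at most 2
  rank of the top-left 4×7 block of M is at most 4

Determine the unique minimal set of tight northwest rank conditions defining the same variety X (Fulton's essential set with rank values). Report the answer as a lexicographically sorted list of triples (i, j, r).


Propagating the 33 rank bounds to every northwest block:

  i=1: 0 0 0 0 0 0 0 1 1 1
  i=2: 0 0 0 0 1 1 1 2 2 2
  i=3: 1 1 1 1 2 2 2 3 3 3
  i=4: 1 1 2 2 3 3 3 4 4 4
  i=5: 1 1 2 2 3 4 4 5 5 5
  i=6: 1 2 3 3 4 5 5 6 6 6
  i=7: 1 2 3 3 4 5 6 7 7 7
  i=8: 1 2 3 3 4 5 6 7 8 8
  i=9: 1 2 3 3 4 5 6 7 8 9
  i=10: 1 2 3 4 5 6 7 8 9 10

giving w = (8, 5, 1, 3, 6, 2, 7, 9, 10, 4) via Δ²R.

D(w) has 17 cells with 5 SE-corners; essential set:

[(1, 7, 0), (2, 4, 0), (5, 2, 1), (5, 4, 2), (9, 4, 3)]


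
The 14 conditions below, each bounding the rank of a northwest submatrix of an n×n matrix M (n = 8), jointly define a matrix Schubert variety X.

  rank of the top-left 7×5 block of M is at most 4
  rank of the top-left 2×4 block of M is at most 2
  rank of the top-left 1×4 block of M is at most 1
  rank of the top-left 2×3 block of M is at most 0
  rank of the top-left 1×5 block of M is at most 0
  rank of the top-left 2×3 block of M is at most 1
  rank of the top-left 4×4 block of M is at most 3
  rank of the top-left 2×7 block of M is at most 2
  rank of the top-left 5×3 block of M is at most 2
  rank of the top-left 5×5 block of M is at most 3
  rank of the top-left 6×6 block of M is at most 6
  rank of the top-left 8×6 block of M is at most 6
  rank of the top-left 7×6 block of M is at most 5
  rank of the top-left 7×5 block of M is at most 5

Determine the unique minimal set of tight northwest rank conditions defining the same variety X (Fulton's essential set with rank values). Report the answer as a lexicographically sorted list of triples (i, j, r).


Propagating the 14 rank bounds to every northwest block:

  i=1: 0, 0, 0, 0, 0, 1, 1, 1
  i=2: 0, 0, 0, 1, 1, 2, 2, 2
  i=3: 1, 1, 1, 2, 2, 3, 3, 3
  i=4: 1, 2, 2, 3, 3, 4, 4, 4
  i=5: 1, 2, 2, 3, 3, 4, 5, 5
  i=6: 1, 2, 3, 4, 4, 5, 6, 6
  i=7: 1, 2, 3, 4, 4, 5, 6, 7
  i=8: 1, 2, 3, 4, 5, 6, 7, 8

giving w = (6, 4, 1, 2, 7, 3, 8, 5) via Δ²R.

Rothe diagram D(w) (11 cells), 5 SE-corners (essential conditions):

[(1, 5, 0), (2, 3, 0), (5, 3, 2), (5, 5, 3), (7, 5, 4)]
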